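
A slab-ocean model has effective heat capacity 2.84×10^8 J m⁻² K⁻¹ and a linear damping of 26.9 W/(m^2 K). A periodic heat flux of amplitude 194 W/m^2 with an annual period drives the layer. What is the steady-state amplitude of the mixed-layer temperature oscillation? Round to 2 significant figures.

3.1 K

Areal heat capacity C = 2.84×10^8 J m⁻² K⁻¹ (given).
Angular frequency ω = 2π / T = 2π / 3.15×10^7 s = 1.99×10^-7 s⁻¹.
√((Cω)² + λ²) = √((56.6)² + 26.9²) = 62.7 W/(m²·K).
Amplitude A = F₀ / √((Cω)²+λ²) = 194 / 62.7 = 3.10 K.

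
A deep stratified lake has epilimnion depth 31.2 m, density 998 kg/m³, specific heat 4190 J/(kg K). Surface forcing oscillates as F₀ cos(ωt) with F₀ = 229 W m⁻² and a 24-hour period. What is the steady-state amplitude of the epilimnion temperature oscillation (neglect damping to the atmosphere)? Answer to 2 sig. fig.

0.024 K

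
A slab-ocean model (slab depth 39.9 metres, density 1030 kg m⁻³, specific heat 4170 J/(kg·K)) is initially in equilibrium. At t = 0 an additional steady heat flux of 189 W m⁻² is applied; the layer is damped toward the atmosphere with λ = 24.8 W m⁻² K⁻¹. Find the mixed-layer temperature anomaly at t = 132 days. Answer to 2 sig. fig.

Areal heat capacity C = ρ c_p D = 1030 × 4170 × 39.9 = 1.71×10^8 J m⁻² K⁻¹.
τ = C / λ = 1.71×10^8 / 24.8 = 6.91×10^6 s.
Equilibrium anomaly ΔT_eq = F / λ = 189 / 24.8 = 7.62 K.
t = 132 days = 1.14×10^7 s, so t/τ = 1.65.
ΔT(t) = ΔT_eq (1 − e^(−t/τ)) = 7.62 × (1 − e^−1.65) = 6.16 K.

6.2 K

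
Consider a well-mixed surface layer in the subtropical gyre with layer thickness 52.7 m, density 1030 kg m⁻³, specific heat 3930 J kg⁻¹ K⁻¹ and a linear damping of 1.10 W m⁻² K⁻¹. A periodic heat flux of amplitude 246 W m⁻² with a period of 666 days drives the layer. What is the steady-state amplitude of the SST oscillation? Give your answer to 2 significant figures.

11 K

Areal heat capacity C = ρ c_p D = 1030 × 3930 × 52.7 = 2.13×10^8 J/(m^2 K).
Angular frequency ω = 2π / T = 2π / 5.75×10^7 s = 1.09×10^-7 s⁻¹.
√((Cω)² + λ²) = √((23.3)² + 1.10²) = 23.3 W/(m²·K).
Amplitude A = F₀ / √((Cω)²+λ²) = 246 / 23.3 = 10.5 K.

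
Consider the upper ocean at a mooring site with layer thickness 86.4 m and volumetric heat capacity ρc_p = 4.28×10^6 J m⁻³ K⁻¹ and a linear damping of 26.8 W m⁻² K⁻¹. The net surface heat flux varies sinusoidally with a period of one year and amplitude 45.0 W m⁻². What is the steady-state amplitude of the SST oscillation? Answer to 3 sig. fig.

Areal heat capacity C = ρc_p × D = 4.28×10^6 × 86.4 = 3.70×10^8 J/(m²·K).
Angular frequency ω = 2π / T = 2π / 3.15×10^7 s = 1.99×10^-7 s⁻¹.
√((Cω)² + λ²) = √((73.7)² + 26.8²) = 78.4 W/(m²·K).
Amplitude A = F₀ / √((Cω)²+λ²) = 45.0 / 78.4 = 0.574 K.

0.574 K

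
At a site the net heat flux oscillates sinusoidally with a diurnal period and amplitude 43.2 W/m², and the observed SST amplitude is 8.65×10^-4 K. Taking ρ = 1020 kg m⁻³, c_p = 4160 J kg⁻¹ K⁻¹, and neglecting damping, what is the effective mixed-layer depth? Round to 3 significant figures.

162 m

ω = 2π / 86400 s = 7.27×10^-5 s⁻¹.
Required C = F₀ / (A ω) = 43.2 / (8.65×10^-4 × 7.27×10^-5) = 6.87×10^8 J/(m²·K).
D = C / (ρ c_p) = 6.87×10^8 / (1020 × 4160) = 162 m.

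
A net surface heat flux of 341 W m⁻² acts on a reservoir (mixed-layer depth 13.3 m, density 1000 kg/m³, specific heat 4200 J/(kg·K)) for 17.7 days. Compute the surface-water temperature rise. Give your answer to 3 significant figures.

9.34 K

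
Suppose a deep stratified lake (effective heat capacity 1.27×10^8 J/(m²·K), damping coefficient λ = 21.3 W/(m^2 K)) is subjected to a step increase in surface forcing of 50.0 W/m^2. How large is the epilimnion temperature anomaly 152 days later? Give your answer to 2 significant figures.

2.1 K

Areal heat capacity C = 1.27×10^8 J/(m²·K) (given).
τ = C / λ = 1.27×10^8 / 21.3 = 5.96×10^6 s.
Equilibrium anomaly ΔT_eq = F / λ = 50.0 / 21.3 = 2.35 K.
t = 152 days = 1.31×10^7 s, so t/τ = 2.20.
ΔT(t) = ΔT_eq (1 − e^(−t/τ)) = 2.35 × (1 − e^−2.20) = 2.09 K.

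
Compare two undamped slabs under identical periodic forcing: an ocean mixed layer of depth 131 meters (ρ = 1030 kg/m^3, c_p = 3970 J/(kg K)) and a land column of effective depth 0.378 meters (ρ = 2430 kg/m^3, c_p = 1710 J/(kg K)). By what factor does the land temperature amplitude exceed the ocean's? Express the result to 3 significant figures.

C_ocean = 1030 × 3970 × 131 = 5.36×10^8 J/(m²·K).
C_land = 2430 × 1710 × 0.378 = 1.57×10^6 J/(m²·K).
Undamped amplitude ∝ 1/C, so A_land/A_ocean = C_ocean/C_land = 341.

341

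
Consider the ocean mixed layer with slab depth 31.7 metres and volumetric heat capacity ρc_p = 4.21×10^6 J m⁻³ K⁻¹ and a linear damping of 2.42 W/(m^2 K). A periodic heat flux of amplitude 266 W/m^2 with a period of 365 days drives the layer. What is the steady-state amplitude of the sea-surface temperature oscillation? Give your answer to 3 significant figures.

Areal heat capacity C = ρc_p × D = 4.21×10^6 × 31.7 = 1.33×10^8 J/(m²·K).
Angular frequency ω = 2π / T = 2π / 3.15×10^7 s = 1.99×10^-7 s⁻¹.
√((Cω)² + λ²) = √((26.6)² + 2.42²) = 26.7 W/(m²·K).
Amplitude A = F₀ / √((Cω)²+λ²) = 266 / 26.7 = 9.96 K.

9.96 K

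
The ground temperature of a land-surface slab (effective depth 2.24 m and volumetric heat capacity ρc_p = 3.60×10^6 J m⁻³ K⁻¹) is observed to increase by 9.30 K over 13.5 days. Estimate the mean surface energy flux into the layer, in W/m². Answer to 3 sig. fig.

64.3

Areal heat capacity C = ρc_p × D = 3.60×10^6 × 2.24 = 8.06×10^6 J/(m^2 K).
Required heat per unit area: Q = C ΔT = 8.06×10^6 × 9.30 = 7.50×10^7 J/m².
Flux F = Q / Δt = 7.50×10^7 / 1.17×10^6 s = 64.3 W/m².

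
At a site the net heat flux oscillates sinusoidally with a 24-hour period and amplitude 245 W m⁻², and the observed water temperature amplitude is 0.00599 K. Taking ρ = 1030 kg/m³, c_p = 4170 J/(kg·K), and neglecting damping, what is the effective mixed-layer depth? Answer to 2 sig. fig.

130 m

ω = 2π / 86400 s = 7.27×10^-5 s⁻¹.
Required C = F₀ / (A ω) = 245 / (0.00599 × 7.27×10^-5) = 5.62×10^8 J/(m²·K).
D = C / (ρ c_p) = 5.62×10^8 / (1030 × 4170) = 131 m.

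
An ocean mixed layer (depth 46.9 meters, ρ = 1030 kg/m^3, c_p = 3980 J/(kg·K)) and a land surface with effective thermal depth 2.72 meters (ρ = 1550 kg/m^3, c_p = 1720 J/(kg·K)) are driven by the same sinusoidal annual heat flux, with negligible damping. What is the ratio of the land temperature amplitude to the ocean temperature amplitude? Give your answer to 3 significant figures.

26.5

C_ocean = 1030 × 3980 × 46.9 = 1.92×10^8 J/(m²·K).
C_land = 1550 × 1720 × 2.72 = 7.25×10^6 J/(m²·K).
Undamped amplitude ∝ 1/C, so A_land/A_ocean = C_ocean/C_land = 26.5.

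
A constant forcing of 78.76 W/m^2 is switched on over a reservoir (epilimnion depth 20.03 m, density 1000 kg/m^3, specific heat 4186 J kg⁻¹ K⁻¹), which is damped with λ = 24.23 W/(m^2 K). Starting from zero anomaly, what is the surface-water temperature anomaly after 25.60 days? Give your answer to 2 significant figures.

Areal heat capacity C = ρ c_p D = 1000 × 4186 × 20.03 = 8.38×10^7 J/(m²·K).
τ = C / λ = 8.38×10^7 / 24.23 = 3.46×10^6 s.
Equilibrium anomaly ΔT_eq = F / λ = 78.76 / 24.23 = 3.25 K.
t = 25.60 days = 2.21×10^6 s, so t/τ = 0.639.
ΔT(t) = ΔT_eq (1 − e^(−t/τ)) = 3.25 × (1 − e^−0.639) = 1.54 K.

1.5 K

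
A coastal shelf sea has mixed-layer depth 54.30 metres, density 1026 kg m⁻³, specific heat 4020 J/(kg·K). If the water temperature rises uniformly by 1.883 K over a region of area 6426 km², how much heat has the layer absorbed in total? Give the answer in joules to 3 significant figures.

2.71×10^18 J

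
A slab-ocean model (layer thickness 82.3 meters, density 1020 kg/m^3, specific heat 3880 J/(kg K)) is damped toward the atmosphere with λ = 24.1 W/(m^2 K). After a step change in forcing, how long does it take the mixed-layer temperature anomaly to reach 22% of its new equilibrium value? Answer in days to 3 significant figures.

38.9 days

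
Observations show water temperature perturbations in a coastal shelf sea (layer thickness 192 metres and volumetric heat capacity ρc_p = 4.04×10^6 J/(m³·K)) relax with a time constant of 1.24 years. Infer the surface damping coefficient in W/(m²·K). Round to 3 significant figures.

Areal heat capacity C = ρc_p × D = 4.04×10^6 × 192 = 7.76×10^8 J/(m^2 K).
τ = 1.24 years = 3.91×10^7 s.
λ = C / τ = 7.76×10^8 / 3.91×10^7 = 19.8 W/(m²·K).

19.8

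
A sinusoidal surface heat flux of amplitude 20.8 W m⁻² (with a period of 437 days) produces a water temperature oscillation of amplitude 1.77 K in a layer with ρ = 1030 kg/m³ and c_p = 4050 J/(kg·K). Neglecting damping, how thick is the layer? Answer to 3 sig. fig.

ω = 2π / 3.78×10^7 s = 1.66×10^-7 s⁻¹.
Required C = F₀ / (A ω) = 20.8 / (1.77 × 1.66×10^-7) = 7.06×10^7 J/(m²·K).
D = C / (ρ c_p) = 7.06×10^7 / (1030 × 4050) = 16.9 m.

16.9 m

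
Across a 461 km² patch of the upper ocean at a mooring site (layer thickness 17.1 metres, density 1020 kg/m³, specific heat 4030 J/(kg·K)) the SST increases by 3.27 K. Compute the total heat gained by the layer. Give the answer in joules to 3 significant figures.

1.06×10^17 J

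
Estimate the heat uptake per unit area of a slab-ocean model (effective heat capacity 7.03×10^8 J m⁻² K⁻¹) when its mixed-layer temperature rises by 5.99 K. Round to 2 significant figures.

4.2×10^9

Areal heat capacity C = 7.03×10^8 J m⁻² K⁻¹ (given).
ΔQ = C ΔT = 7.03×10^8 × 5.99 = 4.21×10^9 J/m².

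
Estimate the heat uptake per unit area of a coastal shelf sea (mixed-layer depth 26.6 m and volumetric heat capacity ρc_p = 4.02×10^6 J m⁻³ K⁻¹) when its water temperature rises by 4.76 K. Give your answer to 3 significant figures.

Areal heat capacity C = ρc_p × D = 4.02×10^6 × 26.6 = 1.07×10^8 J/(m^2 K).
ΔQ = C ΔT = 1.07×10^8 × 4.76 = 5.09×10^8 J/m².

5.09×10^8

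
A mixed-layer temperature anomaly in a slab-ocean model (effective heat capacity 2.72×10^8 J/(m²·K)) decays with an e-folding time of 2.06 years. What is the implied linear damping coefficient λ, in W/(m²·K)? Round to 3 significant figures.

4.18

Areal heat capacity C = 2.72×10^8 J/(m²·K) (given).
τ = 2.06 years = 6.50×10^7 s.
λ = C / τ = 2.72×10^8 / 6.50×10^7 = 4.18 W/(m²·K).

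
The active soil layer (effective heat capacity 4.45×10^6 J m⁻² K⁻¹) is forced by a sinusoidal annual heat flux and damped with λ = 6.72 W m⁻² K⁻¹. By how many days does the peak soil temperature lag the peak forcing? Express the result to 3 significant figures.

Areal heat capacity C = 4.45×10^6 J m⁻² K⁻¹ (given).
ω = 2π / 3.15×10^7 s = 1.99×10^-7 s⁻¹.
Phase lag φ = arctan(Cω/λ) = arctan(0.887/6.72) = 0.131 rad.
Time lag = φ / ω = 0.131 / 1.99×10^-7 = 6.58×10^5 s = 7.62 days.

7.62 days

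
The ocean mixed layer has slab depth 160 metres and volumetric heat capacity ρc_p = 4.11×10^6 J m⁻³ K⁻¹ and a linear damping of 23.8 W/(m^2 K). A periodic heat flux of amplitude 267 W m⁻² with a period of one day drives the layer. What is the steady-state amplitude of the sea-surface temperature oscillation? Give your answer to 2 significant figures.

Areal heat capacity C = ρc_p × D = 4.11×10^6 × 160 = 6.58×10^8 J m⁻² K⁻¹.
Angular frequency ω = 2π / T = 2π / 86400 s = 7.27×10^-5 s⁻¹.
√((Cω)² + λ²) = √((47800)² + 23.8²) = 47800 W/(m²·K).
Amplitude A = F₀ / √((Cω)²+λ²) = 267 / 47800 = 0.00558 K.

0.0056 K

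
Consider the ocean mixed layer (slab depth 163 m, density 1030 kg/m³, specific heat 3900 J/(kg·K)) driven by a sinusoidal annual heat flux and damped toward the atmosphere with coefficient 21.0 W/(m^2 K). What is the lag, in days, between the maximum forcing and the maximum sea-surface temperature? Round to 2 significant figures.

Areal heat capacity C = ρ c_p D = 1030 × 3900 × 163 = 6.55×10^8 J m⁻² K⁻¹.
ω = 2π / 3.15×10^7 s = 1.99×10^-7 s⁻¹.
Phase lag φ = arctan(Cω/λ) = arctan(130/21.0) = 1.41 rad.
Time lag = φ / ω = 1.41 / 1.99×10^-7 = 7.08×10^6 s = 82.0 days.

82 days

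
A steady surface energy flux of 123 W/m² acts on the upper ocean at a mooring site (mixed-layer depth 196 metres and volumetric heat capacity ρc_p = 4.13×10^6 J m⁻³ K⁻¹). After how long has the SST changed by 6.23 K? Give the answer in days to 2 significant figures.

470 days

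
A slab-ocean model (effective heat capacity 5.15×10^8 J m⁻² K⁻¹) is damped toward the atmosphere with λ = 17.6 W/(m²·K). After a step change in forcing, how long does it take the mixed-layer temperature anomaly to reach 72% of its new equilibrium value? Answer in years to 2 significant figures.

1.2 years

Areal heat capacity C = 5.15×10^8 J m⁻² K⁻¹ (given).
τ = C / λ = 5.15×10^8 / 17.6 = 2.93×10^7 s.
Fraction reached: 1 − e^(−t/τ) = 0.72 ⇒ t = −τ ln(1 − 0.72) = τ × 1.27.
t = 3.72×10^7 s = 1.18 years.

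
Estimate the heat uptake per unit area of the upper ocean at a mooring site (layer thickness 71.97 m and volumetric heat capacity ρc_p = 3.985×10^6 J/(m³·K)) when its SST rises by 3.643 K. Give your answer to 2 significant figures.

Areal heat capacity C = ρc_p × D = 3.985×10^6 × 71.97 = 2.87×10^8 J/(m^2 K).
ΔQ = C ΔT = 2.87×10^8 × 3.643 = 1.04×10^9 J/m².

1.0×10^9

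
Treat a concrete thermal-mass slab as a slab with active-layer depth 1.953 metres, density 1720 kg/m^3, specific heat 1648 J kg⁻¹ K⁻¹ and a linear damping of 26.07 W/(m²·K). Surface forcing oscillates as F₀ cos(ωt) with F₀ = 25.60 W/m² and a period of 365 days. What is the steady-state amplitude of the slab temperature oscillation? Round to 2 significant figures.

0.98 K

Areal heat capacity C = ρ c_p D = 1720 × 1648 × 1.953 = 5.54×10^6 J/(m^2 K).
Angular frequency ω = 2π / T = 2π / 3.15×10^7 s = 1.99×10^-7 s⁻¹.
√((Cω)² + λ²) = √((1.10)² + 26.07²) = 26.1 W/(m²·K).
Amplitude A = F₀ / √((Cω)²+λ²) = 25.60 / 26.1 = 0.981 K.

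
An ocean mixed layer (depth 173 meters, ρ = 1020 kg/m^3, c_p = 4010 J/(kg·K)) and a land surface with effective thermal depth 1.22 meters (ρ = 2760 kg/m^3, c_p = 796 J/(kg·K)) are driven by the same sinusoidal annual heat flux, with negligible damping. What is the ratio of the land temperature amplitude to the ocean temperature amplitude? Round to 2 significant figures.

C_ocean = 1020 × 4010 × 173 = 7.08×10^8 J/(m²·K).
C_land = 2760 × 796 × 1.22 = 2.68×10^6 J/(m²·K).
Undamped amplitude ∝ 1/C, so A_land/A_ocean = C_ocean/C_land = 264.

260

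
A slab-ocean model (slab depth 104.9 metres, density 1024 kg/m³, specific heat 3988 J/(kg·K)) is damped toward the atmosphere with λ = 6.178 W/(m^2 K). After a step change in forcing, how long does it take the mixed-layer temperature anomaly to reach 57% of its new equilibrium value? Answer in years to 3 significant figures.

1.85 years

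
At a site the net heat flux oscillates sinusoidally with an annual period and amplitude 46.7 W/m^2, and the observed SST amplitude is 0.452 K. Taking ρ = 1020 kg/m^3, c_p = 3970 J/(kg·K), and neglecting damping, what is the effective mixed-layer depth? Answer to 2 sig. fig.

130 m

ω = 2π / 3.15×10^7 s = 1.99×10^-7 s⁻¹.
Required C = F₀ / (A ω) = 46.7 / (0.452 × 1.99×10^-7) = 5.19×10^8 J/(m²·K).
D = C / (ρ c_p) = 5.19×10^8 / (1020 × 3970) = 128 m.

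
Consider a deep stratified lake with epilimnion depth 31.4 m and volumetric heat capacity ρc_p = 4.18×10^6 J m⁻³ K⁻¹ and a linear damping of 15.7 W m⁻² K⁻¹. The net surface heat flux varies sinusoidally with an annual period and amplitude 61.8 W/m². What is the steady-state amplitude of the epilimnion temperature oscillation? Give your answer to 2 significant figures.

2.0 K

Areal heat capacity C = ρc_p × D = 4.18×10^6 × 31.4 = 1.31×10^8 J/(m²·K).
Angular frequency ω = 2π / T = 2π / 3.15×10^7 s = 1.99×10^-7 s⁻¹.
√((Cω)² + λ²) = √((26.2)² + 15.7²) = 30.5 W/(m²·K).
Amplitude A = F₀ / √((Cω)²+λ²) = 61.8 / 30.5 = 2.03 K.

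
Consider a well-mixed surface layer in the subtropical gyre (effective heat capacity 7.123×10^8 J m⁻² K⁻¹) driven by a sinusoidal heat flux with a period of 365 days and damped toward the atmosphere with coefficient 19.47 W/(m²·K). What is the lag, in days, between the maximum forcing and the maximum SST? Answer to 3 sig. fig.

83.3 days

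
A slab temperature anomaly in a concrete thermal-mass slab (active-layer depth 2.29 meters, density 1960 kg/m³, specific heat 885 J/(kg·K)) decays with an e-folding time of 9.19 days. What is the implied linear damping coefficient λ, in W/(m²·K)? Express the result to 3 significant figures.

5.00

Areal heat capacity C = ρ c_p D = 1960 × 885 × 2.29 = 3.97×10^6 J/(m^2 K).
τ = 9.19 days = 7.94×10^5 s.
λ = C / τ = 3.97×10^6 / 7.94×10^5 = 5.00 W/(m²·K).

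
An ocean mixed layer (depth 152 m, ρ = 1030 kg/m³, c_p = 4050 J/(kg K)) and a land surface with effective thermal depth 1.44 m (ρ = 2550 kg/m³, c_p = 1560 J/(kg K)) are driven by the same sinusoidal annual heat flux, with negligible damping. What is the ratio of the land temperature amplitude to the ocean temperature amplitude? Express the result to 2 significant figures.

110

C_ocean = 1030 × 4050 × 152 = 6.34×10^8 J/(m²·K).
C_land = 2550 × 1560 × 1.44 = 5.73×10^6 J/(m²·K).
Undamped amplitude ∝ 1/C, so A_land/A_ocean = C_ocean/C_land = 111.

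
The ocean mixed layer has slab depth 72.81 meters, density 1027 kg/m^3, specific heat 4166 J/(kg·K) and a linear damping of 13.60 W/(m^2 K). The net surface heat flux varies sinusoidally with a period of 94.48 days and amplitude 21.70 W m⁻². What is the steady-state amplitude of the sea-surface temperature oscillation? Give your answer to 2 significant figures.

Areal heat capacity C = ρ c_p D = 1027 × 4166 × 72.81 = 3.12×10^8 J/(m²·K).
Angular frequency ω = 2π / T = 2π / 8.16×10^6 s = 7.70×10^-7 s⁻¹.
√((Cω)² + λ²) = √((240)² + 13.60²) = 240 W/(m²·K).
Amplitude A = F₀ / √((Cω)²+λ²) = 21.70 / 240 = 0.0904 K.

0.090 K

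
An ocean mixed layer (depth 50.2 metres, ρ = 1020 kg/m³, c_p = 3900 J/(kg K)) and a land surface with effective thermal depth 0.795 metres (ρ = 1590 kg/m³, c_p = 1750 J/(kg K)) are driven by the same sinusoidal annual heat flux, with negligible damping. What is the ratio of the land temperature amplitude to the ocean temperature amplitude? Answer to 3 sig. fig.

C_ocean = 1020 × 3900 × 50.2 = 2.00×10^8 J/(m²·K).
C_land = 1590 × 1750 × 0.795 = 2.21×10^6 J/(m²·K).
Undamped amplitude ∝ 1/C, so A_land/A_ocean = C_ocean/C_land = 90.3.

90.3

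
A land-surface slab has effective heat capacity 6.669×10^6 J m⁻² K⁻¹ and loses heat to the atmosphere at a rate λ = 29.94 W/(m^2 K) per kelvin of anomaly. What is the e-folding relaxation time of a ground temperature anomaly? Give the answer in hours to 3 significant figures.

61.9 hours

Areal heat capacity C = 6.669×10^6 J m⁻² K⁻¹ (given).
Relaxation time τ = C / λ = 6.67×10^6 / 29.94 = 2.23×10^5 s.
In hours: 2.23×10^5 s / (3600 s/hour) = 61.9 hours.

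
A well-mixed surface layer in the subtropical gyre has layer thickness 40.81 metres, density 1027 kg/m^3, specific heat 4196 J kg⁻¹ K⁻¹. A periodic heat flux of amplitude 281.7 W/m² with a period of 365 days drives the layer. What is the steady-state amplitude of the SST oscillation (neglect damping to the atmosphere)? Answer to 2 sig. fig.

Areal heat capacity C = ρ c_p D = 1027 × 4196 × 40.81 = 1.76×10^8 J/(m^2 K).
Angular frequency ω = 2π / T = 2π / 3.15×10^7 s = 1.99×10^-7 s⁻¹.
Cω = 1.76×10^8 × 1.99×10^-7 = 35.0 W/(m²·K).
Amplitude A = F₀ / (Cω) = 281.7 / 35.0 = 8.04 K.

8.0 K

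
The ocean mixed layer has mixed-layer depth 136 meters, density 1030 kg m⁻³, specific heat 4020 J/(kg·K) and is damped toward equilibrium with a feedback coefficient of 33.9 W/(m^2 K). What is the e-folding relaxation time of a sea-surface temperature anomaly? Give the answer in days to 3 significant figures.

Areal heat capacity C = ρ c_p D = 1030 × 4020 × 136 = 5.63×10^8 J m⁻² K⁻¹.
Relaxation time τ = C / λ = 5.63×10^8 / 33.9 = 1.66×10^7 s.
In days: 1.66×10^7 s / (86400 s/day) = 192 days.

192 days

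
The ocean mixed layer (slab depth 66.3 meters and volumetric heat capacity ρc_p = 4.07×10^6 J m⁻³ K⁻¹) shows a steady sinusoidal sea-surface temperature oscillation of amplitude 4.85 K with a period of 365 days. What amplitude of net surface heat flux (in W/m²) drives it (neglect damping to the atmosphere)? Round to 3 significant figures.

Areal heat capacity C = ρc_p × D = 4.07×10^6 × 66.3 = 2.70×10^8 J/(m^2 K).
ω = 2π / 3.15×10^7 s = 1.99×10^-7 s⁻¹.
Cω = 2.70×10^8 × 1.99×10^-7 = 53.8 W/(m²·K).
F₀ = A × Cω = 4.85 × 53.8 = 261 W/m².

261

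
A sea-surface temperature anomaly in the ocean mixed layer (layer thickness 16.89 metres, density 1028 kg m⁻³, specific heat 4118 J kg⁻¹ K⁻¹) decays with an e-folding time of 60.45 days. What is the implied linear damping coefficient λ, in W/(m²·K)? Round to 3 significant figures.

13.7

Areal heat capacity C = ρ c_p D = 1028 × 4118 × 16.89 = 7.15×10^7 J m⁻² K⁻¹.
τ = 60.45 days = 5.22×10^6 s.
λ = C / τ = 7.15×10^7 / 5.22×10^6 = 13.7 W/(m²·K).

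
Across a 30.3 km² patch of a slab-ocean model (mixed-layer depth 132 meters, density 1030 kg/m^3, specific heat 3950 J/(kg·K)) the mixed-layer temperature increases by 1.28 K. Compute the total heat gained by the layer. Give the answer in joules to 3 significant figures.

2.08×10^16 J

Areal heat capacity C = ρ c_p D = 1030 × 3950 × 132 = 5.37×10^8 J/(m^2 K).
Heat per unit area: q = C ΔT = 5.37×10^8 × 1.28 = 6.87×10^8 J/m².
Total heat: Q = q × A = 6.87×10^8 × (30.3 × 10⁶ m²) = 2.08×10^16 J.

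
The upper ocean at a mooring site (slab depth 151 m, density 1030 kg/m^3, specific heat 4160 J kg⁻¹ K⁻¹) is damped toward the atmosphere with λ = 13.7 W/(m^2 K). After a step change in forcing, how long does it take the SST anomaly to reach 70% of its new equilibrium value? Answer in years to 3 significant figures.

Areal heat capacity C = ρ c_p D = 1030 × 4160 × 151 = 6.47×10^8 J/(m^2 K).
τ = C / λ = 6.47×10^8 / 13.7 = 4.72×10^7 s.
Fraction reached: 1 − e^(−t/τ) = 0.70 ⇒ t = −τ ln(1 − 0.70) = τ × 1.20.
t = 5.69×10^7 s = 1.80 years.

1.80 years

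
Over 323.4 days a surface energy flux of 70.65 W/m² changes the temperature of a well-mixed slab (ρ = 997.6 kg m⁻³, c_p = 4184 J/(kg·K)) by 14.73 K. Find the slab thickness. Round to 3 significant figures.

32.1 m

Heat input Q = F Δt = 70.65 × 2.79×10^7 s = 1.97×10^9 J/m².
Required areal heat capacity C = Q / ΔT = 1.34×10^8 J/(m²·K).
Depth D = C / (ρ c_p) = 1.34×10^8 / (997.6 × 4184) = 32.1 m.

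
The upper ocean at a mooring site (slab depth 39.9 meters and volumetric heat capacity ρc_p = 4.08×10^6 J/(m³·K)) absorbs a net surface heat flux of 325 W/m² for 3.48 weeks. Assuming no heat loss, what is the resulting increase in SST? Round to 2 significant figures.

Areal heat capacity C = ρc_p × D = 4.08×10^6 × 39.9 = 1.63×10^8 J/(m²·K).
Net heat input Q = F Δt = 325 × (3.48 weeks × 6.048×10^5 s/week) = 6.84×10^8 J/m².
ΔT = Q / C = 6.84×10^8 / 1.63×10^8 = 4.20 K.

4.2 K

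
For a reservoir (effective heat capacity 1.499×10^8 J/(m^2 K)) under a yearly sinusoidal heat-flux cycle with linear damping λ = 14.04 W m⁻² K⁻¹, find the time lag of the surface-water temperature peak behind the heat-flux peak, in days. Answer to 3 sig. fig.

Areal heat capacity C = 1.499×10^8 J/(m^2 K) (given).
ω = 2π / 3.15×10^7 s = 1.99×10^-7 s⁻¹.
Phase lag φ = arctan(Cω/λ) = arctan(29.9/14.04) = 1.13 rad.
Time lag = φ / ω = 1.13 / 1.99×10^-7 = 5.68×10^6 s = 65.7 days.

65.7 days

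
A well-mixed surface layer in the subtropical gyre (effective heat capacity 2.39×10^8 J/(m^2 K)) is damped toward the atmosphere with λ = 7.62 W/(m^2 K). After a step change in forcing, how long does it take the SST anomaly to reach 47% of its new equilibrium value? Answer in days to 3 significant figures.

230 days

Areal heat capacity C = 2.39×10^8 J/(m^2 K) (given).
τ = C / λ = 2.39×10^8 / 7.62 = 3.14×10^7 s.
Fraction reached: 1 − e^(−t/τ) = 0.47 ⇒ t = −τ ln(1 − 0.47) = τ × 0.635.
t = 1.99×10^7 s = 230 days.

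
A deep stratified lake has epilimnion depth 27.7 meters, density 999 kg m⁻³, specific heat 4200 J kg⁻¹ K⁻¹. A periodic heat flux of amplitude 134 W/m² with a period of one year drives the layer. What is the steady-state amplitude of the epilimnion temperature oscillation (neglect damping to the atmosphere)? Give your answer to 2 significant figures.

5.8 K

Areal heat capacity C = ρ c_p D = 999 × 4200 × 27.7 = 1.16×10^8 J/(m^2 K).
Angular frequency ω = 2π / T = 2π / 3.15×10^7 s = 1.99×10^-7 s⁻¹.
Cω = 1.16×10^8 × 1.99×10^-7 = 23.2 W/(m²·K).
Amplitude A = F₀ / (Cω) = 134 / 23.2 = 5.79 K.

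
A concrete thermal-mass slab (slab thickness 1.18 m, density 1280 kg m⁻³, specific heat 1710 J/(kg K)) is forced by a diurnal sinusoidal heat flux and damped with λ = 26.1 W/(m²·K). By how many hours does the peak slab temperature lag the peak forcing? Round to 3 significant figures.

5.47 hours

Areal heat capacity C = ρ c_p D = 1280 × 1710 × 1.18 = 2.58×10^6 J/(m^2 K).
ω = 2π / 86400 s = 7.27×10^-5 s⁻¹.
Phase lag φ = arctan(Cω/λ) = arctan(188/26.1) = 1.43 rad.
Time lag = φ / ω = 1.43 / 7.27×10^-5 = 19700 s = 5.47 hours.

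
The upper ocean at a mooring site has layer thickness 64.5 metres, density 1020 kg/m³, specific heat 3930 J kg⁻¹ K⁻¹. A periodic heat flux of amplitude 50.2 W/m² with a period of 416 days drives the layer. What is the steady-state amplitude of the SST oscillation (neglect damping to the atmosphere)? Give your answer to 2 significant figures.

Areal heat capacity C = ρ c_p D = 1020 × 3930 × 64.5 = 2.59×10^8 J/(m^2 K).
Angular frequency ω = 2π / T = 2π / 3.59×10^7 s = 1.75×10^-7 s⁻¹.
Cω = 2.59×10^8 × 1.75×10^-7 = 45.2 W/(m²·K).
Amplitude A = F₀ / (Cω) = 50.2 / 45.2 = 1.11 K.

1.1 K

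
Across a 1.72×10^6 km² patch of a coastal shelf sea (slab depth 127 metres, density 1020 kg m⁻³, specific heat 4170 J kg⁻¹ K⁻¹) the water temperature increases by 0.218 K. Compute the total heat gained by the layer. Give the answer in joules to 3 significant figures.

Areal heat capacity C = ρ c_p D = 1020 × 4170 × 127 = 5.40×10^8 J m⁻² K⁻¹.
Heat per unit area: q = C ΔT = 5.40×10^8 × 0.218 = 1.18×10^8 J/m².
Total heat: Q = q × A = 1.18×10^8 × (1.72×10^6 × 10⁶ m²) = 2.03×10^20 J.

2.03×10^20 J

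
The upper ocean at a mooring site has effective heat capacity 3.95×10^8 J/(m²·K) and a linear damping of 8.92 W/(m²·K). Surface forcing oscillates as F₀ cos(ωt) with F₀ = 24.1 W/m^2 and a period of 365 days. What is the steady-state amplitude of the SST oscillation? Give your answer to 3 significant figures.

Areal heat capacity C = 3.95×10^8 J/(m²·K) (given).
Angular frequency ω = 2π / T = 2π / 3.15×10^7 s = 1.99×10^-7 s⁻¹.
√((Cω)² + λ²) = √((78.7)² + 8.92²) = 79.2 W/(m²·K).
Amplitude A = F₀ / √((Cω)²+λ²) = 24.1 / 79.2 = 0.304 K.

0.304 K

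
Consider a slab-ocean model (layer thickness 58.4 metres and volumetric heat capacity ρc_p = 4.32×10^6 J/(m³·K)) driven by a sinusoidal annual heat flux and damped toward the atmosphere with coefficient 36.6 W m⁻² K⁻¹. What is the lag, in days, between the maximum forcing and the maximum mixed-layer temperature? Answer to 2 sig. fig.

55 days

Areal heat capacity C = ρc_p × D = 4.32×10^6 × 58.4 = 2.52×10^8 J/(m^2 K).
ω = 2π / 3.15×10^7 s = 1.99×10^-7 s⁻¹.
Phase lag φ = arctan(Cω/λ) = arctan(50.3/36.6) = 0.941 rad.
Time lag = φ / ω = 0.941 / 1.99×10^-7 = 4.73×10^6 s = 54.7 days.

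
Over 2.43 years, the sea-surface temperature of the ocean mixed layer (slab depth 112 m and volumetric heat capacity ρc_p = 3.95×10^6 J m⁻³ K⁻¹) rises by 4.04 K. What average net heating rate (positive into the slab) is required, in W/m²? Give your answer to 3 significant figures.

23.3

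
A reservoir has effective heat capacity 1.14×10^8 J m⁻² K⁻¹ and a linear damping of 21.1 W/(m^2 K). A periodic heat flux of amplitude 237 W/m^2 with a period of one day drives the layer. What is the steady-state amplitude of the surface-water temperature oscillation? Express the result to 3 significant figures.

Areal heat capacity C = 1.14×10^8 J m⁻² K⁻¹ (given).
Angular frequency ω = 2π / T = 2π / 86400 s = 7.27×10^-5 s⁻¹.
√((Cω)² + λ²) = √((8290)² + 21.1²) = 8290 W/(m²·K).
Amplitude A = F₀ / √((Cω)²+λ²) = 237 / 8290 = 0.0286 K.

0.0286 K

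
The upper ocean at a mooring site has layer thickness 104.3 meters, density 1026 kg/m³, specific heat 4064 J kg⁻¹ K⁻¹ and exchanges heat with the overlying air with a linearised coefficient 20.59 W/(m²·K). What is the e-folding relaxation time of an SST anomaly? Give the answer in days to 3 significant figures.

Areal heat capacity C = ρ c_p D = 1026 × 4064 × 104.3 = 4.35×10^8 J/(m^2 K).
Relaxation time τ = C / λ = 4.35×10^8 / 20.59 = 2.11×10^7 s.
In days: 2.11×10^7 s / (86400 s/day) = 244 days.

244 days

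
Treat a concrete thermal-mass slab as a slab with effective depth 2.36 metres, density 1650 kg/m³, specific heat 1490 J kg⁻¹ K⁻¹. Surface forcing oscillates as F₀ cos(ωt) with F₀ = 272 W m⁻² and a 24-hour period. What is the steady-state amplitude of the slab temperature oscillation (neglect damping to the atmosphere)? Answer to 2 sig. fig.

0.64 K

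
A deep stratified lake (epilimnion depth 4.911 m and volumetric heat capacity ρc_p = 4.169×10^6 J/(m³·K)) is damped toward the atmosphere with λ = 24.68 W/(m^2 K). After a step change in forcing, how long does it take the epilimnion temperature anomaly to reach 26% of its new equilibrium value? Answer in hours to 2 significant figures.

Areal heat capacity C = ρc_p × D = 4.169×10^6 × 4.911 = 2.05×10^7 J m⁻² K⁻¹.
τ = C / λ = 2.05×10^7 / 24.68 = 8.30×10^5 s.
Fraction reached: 1 − e^(−t/τ) = 0.26 ⇒ t = −τ ln(1 − 0.26) = τ × 0.301.
t = 2.50×10^5 s = 69.4 hours.

69 hours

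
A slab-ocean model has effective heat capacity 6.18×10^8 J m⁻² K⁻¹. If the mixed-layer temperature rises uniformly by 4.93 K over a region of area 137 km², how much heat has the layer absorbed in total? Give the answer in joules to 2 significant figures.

4.2×10^17 J

Areal heat capacity C = 6.18×10^8 J m⁻² K⁻¹ (given).
Heat per unit area: q = C ΔT = 6.18×10^8 × 4.93 = 3.05×10^9 J/m².
Total heat: Q = q × A = 3.05×10^9 × (137 × 10⁶ m²) = 4.17×10^17 J.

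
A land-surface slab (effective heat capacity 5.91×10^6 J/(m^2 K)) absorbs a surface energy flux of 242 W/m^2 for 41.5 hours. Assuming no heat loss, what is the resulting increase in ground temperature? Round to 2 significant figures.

Areal heat capacity C = 5.91×10^6 J/(m^2 K) (given).
Net heat input Q = F Δt = 242 × (41.5 hours × 3600 s/hour) = 3.62×10^7 J/m².
ΔT = Q / C = 3.62×10^7 / 5.91×10^6 = 6.12 K.

6.1 K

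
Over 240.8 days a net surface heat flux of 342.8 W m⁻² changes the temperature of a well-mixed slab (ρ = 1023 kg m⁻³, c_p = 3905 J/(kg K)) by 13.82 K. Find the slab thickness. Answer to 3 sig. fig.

129 m

Heat input Q = F Δt = 342.8 × 2.08×10^7 s = 7.13×10^9 J/m².
Required areal heat capacity C = Q / ΔT = 5.16×10^8 J/(m²·K).
Depth D = C / (ρ c_p) = 5.16×10^8 / (1023 × 3905) = 129 m.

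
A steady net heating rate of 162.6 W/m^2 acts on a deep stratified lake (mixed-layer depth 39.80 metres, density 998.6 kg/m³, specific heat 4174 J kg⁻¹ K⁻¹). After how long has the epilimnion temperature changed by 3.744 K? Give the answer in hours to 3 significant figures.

1060 hours

Areal heat capacity C = ρ c_p D = 998.6 × 4174 × 39.80 = 1.66×10^8 J/(m^2 K).
Time required: Δt = C ΔT / F = 1.66×10^8 × 3.744 / 162.6 = 3.82×10^6 s.
In hours: 3.82×10^6 s / (3600 s/hour) = 1060 hours.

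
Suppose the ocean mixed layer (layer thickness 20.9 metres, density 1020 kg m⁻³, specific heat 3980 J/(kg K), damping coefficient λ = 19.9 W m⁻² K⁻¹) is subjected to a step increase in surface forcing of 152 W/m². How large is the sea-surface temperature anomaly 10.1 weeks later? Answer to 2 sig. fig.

5.8 K

Areal heat capacity C = ρ c_p D = 1020 × 3980 × 20.9 = 8.48×10^7 J/(m²·K).
τ = C / λ = 8.48×10^7 / 19.9 = 4.26×10^6 s.
Equilibrium anomaly ΔT_eq = F / λ = 152 / 19.9 = 7.64 K.
t = 10.1 weeks = 6.11×10^6 s, so t/τ = 1.43.
ΔT(t) = ΔT_eq (1 − e^(−t/τ)) = 7.64 × (1 − e^−1.43) = 5.82 K.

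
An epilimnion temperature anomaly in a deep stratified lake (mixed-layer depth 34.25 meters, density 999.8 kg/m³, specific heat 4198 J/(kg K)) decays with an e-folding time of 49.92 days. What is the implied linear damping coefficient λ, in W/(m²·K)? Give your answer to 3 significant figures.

33.3

Areal heat capacity C = ρ c_p D = 999.8 × 4198 × 34.25 = 1.44×10^8 J/(m^2 K).
τ = 49.92 days = 4.31×10^6 s.
λ = C / τ = 1.44×10^8 / 4.31×10^6 = 33.3 W/(m²·K).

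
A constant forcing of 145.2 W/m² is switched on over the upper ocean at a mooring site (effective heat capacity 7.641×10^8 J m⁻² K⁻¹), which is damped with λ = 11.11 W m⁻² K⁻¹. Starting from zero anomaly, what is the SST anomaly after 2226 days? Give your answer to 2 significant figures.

Areal heat capacity C = 7.641×10^8 J m⁻² K⁻¹ (given).
τ = C / λ = 7.64×10^8 / 11.11 = 6.88×10^7 s.
Equilibrium anomaly ΔT_eq = F / λ = 145.2 / 11.11 = 13.1 K.
t = 2226 days = 1.92×10^8 s, so t/τ = 2.80.
ΔT(t) = ΔT_eq (1 − e^(−t/τ)) = 13.1 × (1 − e^−2.80) = 12.3 K.

12 K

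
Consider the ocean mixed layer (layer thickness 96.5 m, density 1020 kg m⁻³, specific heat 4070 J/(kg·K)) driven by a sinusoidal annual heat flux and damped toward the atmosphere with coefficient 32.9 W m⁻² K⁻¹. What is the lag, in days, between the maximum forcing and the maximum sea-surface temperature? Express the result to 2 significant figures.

69 days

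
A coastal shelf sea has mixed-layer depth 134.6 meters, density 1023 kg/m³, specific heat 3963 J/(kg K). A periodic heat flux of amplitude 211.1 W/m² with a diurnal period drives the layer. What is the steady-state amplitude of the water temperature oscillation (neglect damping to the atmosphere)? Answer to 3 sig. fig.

0.00532 K

Areal heat capacity C = ρ c_p D = 1023 × 3963 × 134.6 = 5.46×10^8 J/(m^2 K).
Angular frequency ω = 2π / T = 2π / 86400 s = 7.27×10^-5 s⁻¹.
Cω = 5.46×10^8 × 7.27×10^-5 = 39700 W/(m²·K).
Amplitude A = F₀ / (Cω) = 211.1 / 39700 = 0.00532 K.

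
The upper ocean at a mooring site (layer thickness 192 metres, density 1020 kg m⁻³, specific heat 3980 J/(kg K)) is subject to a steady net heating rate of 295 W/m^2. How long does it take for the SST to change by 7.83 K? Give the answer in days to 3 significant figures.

239 days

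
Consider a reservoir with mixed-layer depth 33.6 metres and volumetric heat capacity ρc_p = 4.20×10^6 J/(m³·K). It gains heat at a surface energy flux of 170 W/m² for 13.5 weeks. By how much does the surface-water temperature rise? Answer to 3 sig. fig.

9.84 K

Areal heat capacity C = ρc_p × D = 4.20×10^6 × 33.6 = 1.41×10^8 J/(m²·K).
Net heat input Q = F Δt = 170 × (13.5 weeks × 6.048×10^5 s/week) = 1.39×10^9 J/m².
ΔT = Q / C = 1.39×10^9 / 1.41×10^8 = 9.84 K.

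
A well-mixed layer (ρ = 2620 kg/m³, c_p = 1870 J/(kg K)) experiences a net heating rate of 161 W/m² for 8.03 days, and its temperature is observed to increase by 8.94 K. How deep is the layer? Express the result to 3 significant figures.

2.55 m

Heat input Q = F Δt = 161 × 6.94×10^5 s = 1.12×10^8 J/m².
Required areal heat capacity C = Q / ΔT = 1.25×10^7 J/(m²·K).
Depth D = C / (ρ c_p) = 1.25×10^7 / (2620 × 1870) = 2.55 m.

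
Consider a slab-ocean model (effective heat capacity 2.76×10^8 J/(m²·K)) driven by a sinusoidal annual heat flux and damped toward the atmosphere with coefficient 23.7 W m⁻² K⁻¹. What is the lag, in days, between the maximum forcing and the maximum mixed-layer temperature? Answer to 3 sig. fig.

Areal heat capacity C = 2.76×10^8 J/(m²·K) (given).
ω = 2π / 3.15×10^7 s = 1.99×10^-7 s⁻¹.
Phase lag φ = arctan(Cω/λ) = arctan(55.0/23.7) = 1.16 rad.
Time lag = φ / ω = 1.16 / 1.99×10^-7 = 5.84×10^6 s = 67.6 days.

67.6 days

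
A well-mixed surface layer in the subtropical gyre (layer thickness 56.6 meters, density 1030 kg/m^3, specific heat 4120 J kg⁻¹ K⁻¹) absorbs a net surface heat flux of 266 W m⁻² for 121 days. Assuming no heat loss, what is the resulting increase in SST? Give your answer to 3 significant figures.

Areal heat capacity C = ρ c_p D = 1030 × 4120 × 56.6 = 2.40×10^8 J m⁻² K⁻¹.
Net heat input Q = F Δt = 266 × (121 days × 86400 s/day) = 2.78×10^9 J/m².
ΔT = Q / C = 2.78×10^9 / 2.40×10^8 = 11.6 K.

11.6 K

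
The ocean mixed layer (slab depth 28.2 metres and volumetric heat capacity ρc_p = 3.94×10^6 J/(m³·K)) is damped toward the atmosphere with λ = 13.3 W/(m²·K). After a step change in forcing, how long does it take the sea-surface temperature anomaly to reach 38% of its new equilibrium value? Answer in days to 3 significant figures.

46.2 days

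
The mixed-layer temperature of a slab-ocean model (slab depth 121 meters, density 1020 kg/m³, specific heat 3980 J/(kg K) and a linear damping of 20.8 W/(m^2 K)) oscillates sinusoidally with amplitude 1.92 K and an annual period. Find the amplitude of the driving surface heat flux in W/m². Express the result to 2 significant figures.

Areal heat capacity C = ρ c_p D = 1020 × 3980 × 121 = 4.91×10^8 J m⁻² K⁻¹.
ω = 2π / 3.15×10^7 s = 1.99×10^-7 s⁻¹.
√((Cω)² + λ²) = √((97.9)² + 20.8²) = 100 W/(m²·K).
F₀ = A × √((Cω)²+λ²) = 1.92 × 100 = 192 W/m².

190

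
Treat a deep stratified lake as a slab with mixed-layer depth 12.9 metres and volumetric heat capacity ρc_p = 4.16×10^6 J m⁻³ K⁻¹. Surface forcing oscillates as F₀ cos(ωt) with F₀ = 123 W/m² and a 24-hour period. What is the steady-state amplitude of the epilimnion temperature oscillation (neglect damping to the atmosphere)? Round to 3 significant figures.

Areal heat capacity C = ρc_p × D = 4.16×10^6 × 12.9 = 5.37×10^7 J/(m^2 K).
Angular frequency ω = 2π / T = 2π / 86400 s = 7.27×10^-5 s⁻¹.
Cω = 5.37×10^7 × 7.27×10^-5 = 3900 W/(m²·K).
Amplitude A = F₀ / (Cω) = 123 / 3900 = 0.0315 K.

0.0315 K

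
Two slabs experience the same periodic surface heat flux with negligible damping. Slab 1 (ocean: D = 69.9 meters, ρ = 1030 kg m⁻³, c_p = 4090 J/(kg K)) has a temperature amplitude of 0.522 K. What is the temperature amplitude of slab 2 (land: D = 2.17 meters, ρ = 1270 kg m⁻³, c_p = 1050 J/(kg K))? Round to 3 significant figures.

53.1 K

C_ocean = 2.94×10^8 J/(m²·K); C_land = 2.89×10^6 J/(m²·K).
A ∝ 1/C ⇒ A_land = A_ocean × C_ocean/C_land = 0.522 × 102 = 53.1 K.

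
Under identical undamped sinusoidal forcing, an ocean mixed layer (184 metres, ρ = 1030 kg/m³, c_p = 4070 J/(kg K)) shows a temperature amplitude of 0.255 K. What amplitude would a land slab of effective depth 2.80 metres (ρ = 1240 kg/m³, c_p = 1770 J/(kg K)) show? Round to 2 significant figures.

32 K

C_ocean = 7.71×10^8 J/(m²·K); C_land = 6.15×10^6 J/(m²·K).
A ∝ 1/C ⇒ A_land = A_ocean × C_ocean/C_land = 0.255 × 126 = 32.0 K.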